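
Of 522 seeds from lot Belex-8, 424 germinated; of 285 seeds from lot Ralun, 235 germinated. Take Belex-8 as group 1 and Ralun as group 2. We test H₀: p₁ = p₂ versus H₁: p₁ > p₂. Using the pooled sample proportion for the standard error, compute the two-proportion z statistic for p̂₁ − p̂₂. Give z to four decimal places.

z = -0.4316

p̂₁ = 424/522 = 0.8122605, p̂₂ = 235/285 = 0.8245614.
Pooled p̂ = (424+235)/(522+285) = 659/807 = 0.8166047.
SE = √(0.149761 × 0.00542448) = 0.0285022.
z = (0.8122605 − 0.8245614)/0.0285022 = -0.0123009/0.0285022 = -0.4316.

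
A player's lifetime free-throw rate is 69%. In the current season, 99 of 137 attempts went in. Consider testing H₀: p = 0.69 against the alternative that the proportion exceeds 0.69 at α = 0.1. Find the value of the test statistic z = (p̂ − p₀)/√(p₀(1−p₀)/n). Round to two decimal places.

p̂ = 99/137 ≈ 0.7226.
Standard error under H₀: √(0.69×0.31/137) = 0.0395.
z = (0.7226 − 0.69)/0.0395 = 0.0326/0.0395 = 0.83.
p-value = P(Z > 0.826) ≈ 0.2045. With α = 0.1, fail to reject H₀.

z = 0.83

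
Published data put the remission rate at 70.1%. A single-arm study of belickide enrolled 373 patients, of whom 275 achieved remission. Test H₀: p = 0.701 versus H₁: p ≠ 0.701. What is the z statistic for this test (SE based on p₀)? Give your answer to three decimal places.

z = 1.530

p̂ = 275/373 ≈ 0.73727.
SE = √(p₀(1−p₀)/n) = √(0.2096/373) = 0.02371.
z = (0.73727 − 0.701)/0.02371 = 0.03627/0.02371 = 1.530.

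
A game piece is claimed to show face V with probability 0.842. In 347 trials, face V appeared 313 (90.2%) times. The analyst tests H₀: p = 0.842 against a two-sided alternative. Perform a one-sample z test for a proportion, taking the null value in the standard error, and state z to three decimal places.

p̂ = 313/347 = 0.90202.
SE = √(p₀(1−p₀)/n) = √(0.13304/347) = 0.01958.
z = (0.90202 − 0.842)/0.01958 = 0.06002/0.01958 = 3.065.

z = 3.065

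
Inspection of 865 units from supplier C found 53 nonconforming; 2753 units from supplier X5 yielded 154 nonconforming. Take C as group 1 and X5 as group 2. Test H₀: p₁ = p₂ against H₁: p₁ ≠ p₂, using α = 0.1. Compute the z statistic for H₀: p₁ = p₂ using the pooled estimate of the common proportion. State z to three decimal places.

p̂₁ = 53/865 = 0.06127, p̂₂ = 154/2753 = 0.05594.
Pooled p̂ = (53+154)/(865+2753) = 207/3618 = 0.05721.
SE = √(0.0539405 × 0.00151931) = 0.00905.
z = (0.06127 − 0.05594)/0.00905 = 0.00533/0.00905 = 0.589.
p-value = 2·P(Z > 0.589) ≈ 0.5558. With α = 0.1, fail to reject H₀.

z = 0.589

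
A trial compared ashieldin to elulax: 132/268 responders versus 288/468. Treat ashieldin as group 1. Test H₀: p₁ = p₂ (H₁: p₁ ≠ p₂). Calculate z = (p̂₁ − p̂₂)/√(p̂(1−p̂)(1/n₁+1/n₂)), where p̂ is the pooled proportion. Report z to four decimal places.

z = -3.2399

p̂₁ = 132/268 ≈ 0.492537, p̂₂ = 288/468 ≈ 0.615385.
Pooled p̂ = (132+288)/(268+468) = 420/736 = 0.570652.
SE = √(p̂(1−p̂)(1/n₁+1/n₂)) = √(0.570652·0.429348·0.0058681) = √(0.00143773) = 0.037917.
z = (0.492537 − 0.615385)/0.037917 = -0.122848/0.037917 = -3.2399.
p-value = 2·P(Z > 3.240) ≈ 0.0012.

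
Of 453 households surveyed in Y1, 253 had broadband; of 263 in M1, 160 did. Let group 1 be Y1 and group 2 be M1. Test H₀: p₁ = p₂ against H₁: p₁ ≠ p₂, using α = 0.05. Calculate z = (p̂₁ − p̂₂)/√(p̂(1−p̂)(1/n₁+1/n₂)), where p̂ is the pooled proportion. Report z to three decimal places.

z = -1.302

p̂₁ = 253/453 ≈ 0.55850, p̂₂ = 160/263 ≈ 0.60837.
Pooled p̂ = (253+160)/(453+263) = 413/716 = 0.57682.
SE = √(p̂(1−p̂)(1/n₁+1/n₂)) = √(0.57682·0.42318·0.00600979) = √(0.00146699) = 0.03830.
z = (0.55850 − 0.60837)/0.03830 = -0.04987/0.03830 = -1.302.
p-value = 2·P(Z > 1.302) ≈ 0.1929; since p > α = 0.05, fail to reject H₀.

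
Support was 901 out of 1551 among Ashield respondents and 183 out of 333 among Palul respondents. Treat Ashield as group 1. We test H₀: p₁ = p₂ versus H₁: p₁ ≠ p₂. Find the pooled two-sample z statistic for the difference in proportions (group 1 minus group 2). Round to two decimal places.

z = 1.05

p̂₁ = 901/1551 = 0.5809, p̂₂ = 183/333 = 0.5495.
Pooled p̂ = (901+183)/(1551+333) = 1084/1884 = 0.5754.
SE = √(p̂(1−p̂)(1/n₁+1/n₂)) = √(0.5754·0.4246·0.00364775) = √(0.000891215) = 0.0299.
z = (0.5809 − 0.5495)/0.0299 = 0.0314/0.0299 = 1.05.
p-value = 2·P(Z > 1.051) ≈ 0.2934.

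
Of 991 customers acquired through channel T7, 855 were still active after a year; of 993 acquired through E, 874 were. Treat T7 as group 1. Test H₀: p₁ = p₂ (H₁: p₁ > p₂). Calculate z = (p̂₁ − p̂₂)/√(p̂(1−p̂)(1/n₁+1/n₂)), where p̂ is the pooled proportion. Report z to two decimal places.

p̂₁ = 855/991 = 0.8628, p̂₂ = 874/993 = 0.8802.
Pooled p̂ = (855+874)/(991+993) = 1729/1984 = 0.8715.
SE = √(p̂(1−p̂)(1/n₁+1/n₂)) = √(0.8715·0.1285·0.00201613) = √(0.000225824) = 0.0150.
z = (0.8628 − 0.8802)/0.0150 = -0.0174/0.0150 = -1.16.

z = -1.16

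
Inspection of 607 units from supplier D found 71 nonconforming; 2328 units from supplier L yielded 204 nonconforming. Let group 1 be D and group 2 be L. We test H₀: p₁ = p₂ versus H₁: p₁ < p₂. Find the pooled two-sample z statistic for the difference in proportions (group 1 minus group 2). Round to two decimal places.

z = 2.21

p̂₁ = 71/607 ≈ 0.1170, p̂₂ = 204/2328 ≈ 0.0876.
Pooled p̂ = (71+204)/(607+2328) = 275/2935 = 0.0937.
SE = √(p̂(1−p̂)(1/n₁+1/n₂)) = √(0.0937·0.9063·0.002077) = √(0.000176374) = 0.0133.
z = (0.1170 − 0.0876)/0.0133 = 0.0294/0.0133 = 2.21.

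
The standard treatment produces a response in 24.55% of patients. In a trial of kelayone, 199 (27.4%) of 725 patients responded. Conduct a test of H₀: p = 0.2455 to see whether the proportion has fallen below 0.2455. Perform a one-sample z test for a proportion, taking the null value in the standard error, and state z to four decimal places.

z = 1.8132

p̂ = 199/725 = 0.2744828.
Under H₀, SE = √(0.2455·0.7545/725) = √(0.000255489) = 0.0159840.
z = (0.2744828 − 0.2455)/0.0159840 = 0.0289828/0.0159840 = 1.8132.
p-value = P(Z < 1.813) ≈ 0.9651.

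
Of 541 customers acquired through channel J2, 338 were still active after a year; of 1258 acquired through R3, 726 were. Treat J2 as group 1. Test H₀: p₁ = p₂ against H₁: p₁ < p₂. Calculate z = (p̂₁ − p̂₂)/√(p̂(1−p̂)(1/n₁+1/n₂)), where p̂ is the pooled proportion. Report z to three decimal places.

p̂₁ = 338/541 = 0.62477, p̂₂ = 726/1258 = 0.57711.
Pooled p̂ = (338+726)/(541+1258) = 1064/1799 = 0.59144.
SE = √(0.241639 × 0.00264334) = 0.02527.
z = (0.62477 − 0.57711)/0.02527 = 0.04766/0.02527 = 1.886.

z = 1.886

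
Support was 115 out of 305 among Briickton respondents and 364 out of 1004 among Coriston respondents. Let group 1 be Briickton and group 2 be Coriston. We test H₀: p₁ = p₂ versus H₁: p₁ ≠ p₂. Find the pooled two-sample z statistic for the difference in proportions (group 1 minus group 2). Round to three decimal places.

z = 0.460

p̂₁ = 115/305 = 0.37705, p̂₂ = 364/1004 = 0.36255.
Pooled p̂ = (115+364)/(305+1004) = 479/1309 = 0.36593.
SE = √(0.232025 × 0.0042747) = 0.03149.
z = (0.37705 − 0.36255)/0.03149 = 0.01450/0.03149 = 0.460.
p-value = 2·P(Z > 0.460) ≈ 0.6452.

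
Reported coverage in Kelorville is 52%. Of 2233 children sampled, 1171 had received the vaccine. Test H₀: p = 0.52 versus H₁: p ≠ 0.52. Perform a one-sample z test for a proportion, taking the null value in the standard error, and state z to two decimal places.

z = 0.42

p̂ = 1171/2233 ≈ 0.5244.
SE = √(p₀(1−p₀)/n) = √(0.2496/2233) = 0.0106.
z = (0.5244 − 0.52)/0.0106 = 0.0044/0.0106 = 0.42.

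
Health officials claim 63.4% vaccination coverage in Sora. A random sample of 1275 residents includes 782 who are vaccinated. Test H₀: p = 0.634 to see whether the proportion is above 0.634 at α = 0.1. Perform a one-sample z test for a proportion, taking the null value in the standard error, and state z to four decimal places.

z = -1.5319

p̂ = 782/1275 ≈ 0.613333.
SE = √(p₀(1−p₀)/n) = √(0.23204/1275) = 0.013491.
z = (0.613333 − 0.634)/0.013491 = -0.020667/0.013491 = -1.5319.
p-value = P(Z > -1.532) ≈ 0.9372. With α = 0.1, fail to reject H₀.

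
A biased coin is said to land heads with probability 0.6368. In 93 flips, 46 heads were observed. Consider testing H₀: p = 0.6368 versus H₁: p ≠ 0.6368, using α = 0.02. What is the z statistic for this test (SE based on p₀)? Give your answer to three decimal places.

p̂ = 46/93 ≈ 0.49462.
SE = √(p₀(1−p₀)/n) = √(0.23129/93) = 0.04987.
z = (0.49462 − 0.6368)/0.04987 = -0.14218/0.04987 = -2.851.
p-value = 2·P(Z > 2.851) ≈ 0.0044. With α = 0.02, reject H₀.

z = -2.851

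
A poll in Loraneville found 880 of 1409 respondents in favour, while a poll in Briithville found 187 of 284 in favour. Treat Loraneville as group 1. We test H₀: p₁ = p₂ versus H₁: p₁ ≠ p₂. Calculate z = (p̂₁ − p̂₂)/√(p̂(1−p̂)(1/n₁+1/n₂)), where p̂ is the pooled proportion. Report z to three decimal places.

z = -1.079

p̂₁ = 880/1409 ≈ 0.62456, p̂₂ = 187/284 ≈ 0.65845.
Pooled p̂ = (880+187)/(1409+284) = 1067/1693 = 0.63024.
SE = √(0.233037 × 0.00423085) = 0.03140.
z = (0.62456 − 0.65845)/0.03140 = -0.03389/0.03140 = -1.079.
p-value = 2·P(Z > 1.079) ≈ 0.2804.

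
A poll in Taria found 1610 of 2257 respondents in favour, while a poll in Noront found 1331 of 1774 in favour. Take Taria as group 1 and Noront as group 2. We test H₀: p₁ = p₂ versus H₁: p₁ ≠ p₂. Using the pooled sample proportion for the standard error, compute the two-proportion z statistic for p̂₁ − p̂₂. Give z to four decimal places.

p̂₁ = 1610/2257 = 0.7133363, p̂₂ = 1331/1774 = 0.7502818.
Pooled p̂ = (1610+1331)/(2257+1774) = 2941/4031 = 0.7295956.
SE = √(0.197286 × 0.00100676) = 0.0140933.
z = (0.7133363 − 0.7502818)/0.0140933 = -0.0369455/0.0140933 = -2.6215.
p-value = 2·P(Z > 2.622) ≈ 0.0088.

z = -2.6215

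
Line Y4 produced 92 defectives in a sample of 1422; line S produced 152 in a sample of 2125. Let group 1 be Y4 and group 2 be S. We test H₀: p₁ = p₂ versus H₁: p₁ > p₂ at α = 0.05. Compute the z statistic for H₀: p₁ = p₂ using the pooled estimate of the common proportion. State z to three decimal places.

z = -0.788

p̂₁ = 92/1422 ≈ 0.06470, p̂₂ = 152/2125 ≈ 0.07153.
Pooled p̂ = (92+152)/(1422+2125) = 244/3547 = 0.06879.
SE = √(0.0640584 × 0.00117382) = 0.00867.
z = (0.06470 − 0.07153)/0.00867 = -0.00683/0.00867 = -0.788.
p-value = P(Z > -0.788) ≈ 0.7846, so at α = 0.05 we fail to reject H₀.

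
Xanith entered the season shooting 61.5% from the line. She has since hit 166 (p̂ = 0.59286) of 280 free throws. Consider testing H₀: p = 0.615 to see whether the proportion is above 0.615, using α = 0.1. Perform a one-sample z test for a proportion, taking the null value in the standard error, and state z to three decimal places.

p̂ = 166/280 ≈ 0.59286.
Standard error under H₀: √(0.615×0.385/280) = 0.02908.
z = (0.59286 − 0.615)/0.02908 = -0.02214/0.02908 = -0.761.
p-value = P(Z > -0.761) ≈ 0.7768, so at α = 0.1 we fail to reject H₀.

z = -0.761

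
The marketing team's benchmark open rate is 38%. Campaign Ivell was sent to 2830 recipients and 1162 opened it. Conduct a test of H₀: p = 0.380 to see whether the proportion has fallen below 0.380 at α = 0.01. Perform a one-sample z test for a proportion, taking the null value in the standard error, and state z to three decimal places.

z = 3.354

p̂ = 1162/2830 = 0.410601.
SE = √(p₀(1−p₀)/n) = √(0.2356/2830) = 0.009124.
z = (0.410601 − 0.38)/0.009124 = 0.030601/0.009124 = 3.354.
p-value = P(Z < 3.354) ≈ 0.9996; since p > α = 0.01, fail to reject H₀.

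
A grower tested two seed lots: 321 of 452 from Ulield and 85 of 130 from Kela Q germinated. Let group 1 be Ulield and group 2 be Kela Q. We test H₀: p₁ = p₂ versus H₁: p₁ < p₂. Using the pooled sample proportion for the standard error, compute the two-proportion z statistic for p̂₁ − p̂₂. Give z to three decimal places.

p̂₁ = 321/452 = 0.71018, p̂₂ = 85/130 = 0.65385.
Pooled p̂ = (321+85)/(452+130) = 406/582 = 0.69759.
SE = √(p̂(1−p̂)(1/n₁+1/n₂)) = √(0.69759·0.30241·0.0099047) = √(0.00208946) = 0.04571.
z = (0.71018 − 0.65385)/0.04571 = 0.05633/0.04571 = 1.232.
p-value = P(Z < 1.232) ≈ 0.8911.

z = 1.232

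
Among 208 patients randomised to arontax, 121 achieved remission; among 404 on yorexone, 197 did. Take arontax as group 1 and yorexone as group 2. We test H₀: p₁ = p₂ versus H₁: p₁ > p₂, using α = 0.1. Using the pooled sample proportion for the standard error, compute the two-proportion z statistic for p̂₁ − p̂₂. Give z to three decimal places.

p̂₁ = 121/208 ≈ 0.58173, p̂₂ = 197/404 ≈ 0.48762.
Pooled p̂ = (121+197)/(208+404) = 318/612 = 0.51961.
SE = √(0.249616 × 0.00728294) = 0.04264.
z = (0.58173 − 0.48762)/0.04264 = 0.09411/0.04264 = 2.207.
p-value = P(Z > 2.207) ≈ 0.0137, so at α = 0.1 we reject H₀.

z = 2.207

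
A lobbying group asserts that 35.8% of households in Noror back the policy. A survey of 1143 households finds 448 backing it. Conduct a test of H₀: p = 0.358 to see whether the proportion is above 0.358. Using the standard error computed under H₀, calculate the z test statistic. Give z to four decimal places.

z = 2.3942

p̂ = 448/1143 ≈ 0.3919510.
SE = √(p₀(1−p₀)/n) = √(0.22984/1143) = 0.0141803.
z = (0.3919510 − 0.358)/0.0141803 = 0.0339510/0.0141803 = 2.3942.
p-value = P(Z > 2.394) ≈ 0.0083.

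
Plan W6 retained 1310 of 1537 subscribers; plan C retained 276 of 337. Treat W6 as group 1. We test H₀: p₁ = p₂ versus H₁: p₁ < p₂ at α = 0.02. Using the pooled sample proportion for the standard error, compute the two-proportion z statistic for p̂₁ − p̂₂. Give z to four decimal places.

p̂₁ = 1310/1537 = 0.852310, p̂₂ = 276/337 = 0.818991.
Pooled p̂ = (1310+276)/(1537+337) = 1586/1874 = 0.846318.
SE = √(p̂(1−p̂)(1/n₁+1/n₂)) = √(0.846318·0.153682·0.00361798) = √(0.000470568) = 0.021693.
z = (0.852310 − 0.818991)/0.021693 = 0.033319/0.021693 = 1.5359.
p-value = P(Z < 1.536) ≈ 0.9377. With α = 0.02, fail to reject H₀.

z = 1.5359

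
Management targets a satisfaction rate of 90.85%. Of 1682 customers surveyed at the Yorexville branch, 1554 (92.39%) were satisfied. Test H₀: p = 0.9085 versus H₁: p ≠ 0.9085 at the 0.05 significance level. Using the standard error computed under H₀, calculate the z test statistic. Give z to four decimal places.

p̂ = 1554/1682 = 0.923900.
Standard error under H₀: √(0.9085×0.0915/1682) = 0.007030.
z = (0.923900 − 0.9085)/0.007030 = 0.015400/0.007030 = 2.1906.
Two-sided p-value ≈ 2·Φ(−2.191) = 0.0285. With α = 0.05, reject H₀.

z = 2.1906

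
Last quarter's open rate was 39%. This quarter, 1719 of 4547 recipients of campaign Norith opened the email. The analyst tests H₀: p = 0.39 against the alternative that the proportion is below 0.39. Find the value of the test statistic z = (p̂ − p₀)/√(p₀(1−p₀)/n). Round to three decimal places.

z = -1.652

p̂ = 1719/4547 = 0.378051.
Standard error under H₀: √(0.39×0.61/4547) = 0.007233.
z = (0.378051 − 0.39)/0.007233 = -0.011949/0.007233 = -1.652.
p-value = P(Z < -1.652) ≈ 0.0493.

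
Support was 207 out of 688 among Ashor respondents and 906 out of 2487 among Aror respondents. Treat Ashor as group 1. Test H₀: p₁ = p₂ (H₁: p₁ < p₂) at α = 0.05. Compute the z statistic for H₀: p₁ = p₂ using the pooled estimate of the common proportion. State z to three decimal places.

p̂₁ = 207/688 ≈ 0.30087, p̂₂ = 906/2487 ≈ 0.36429.
Pooled p̂ = (207+906)/(688+2487) = 1113/3175 = 0.35055.
SE = √(p̂(1−p̂)(1/n₁+1/n₂)) = √(0.35055·0.64945·0.00185558) = √(0.000422451) = 0.02055.
z = (0.30087 − 0.36429)/0.02055 = -0.06342/0.02055 = -3.086.
p-value = P(Z < -3.086) ≈ 0.0010, so at α = 0.05 we reject H₀.

z = -3.086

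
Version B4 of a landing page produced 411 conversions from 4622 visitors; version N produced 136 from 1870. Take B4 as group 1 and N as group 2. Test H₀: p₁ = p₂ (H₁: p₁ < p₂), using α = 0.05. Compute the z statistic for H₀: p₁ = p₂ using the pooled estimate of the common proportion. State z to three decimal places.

z = 2.127

p̂₁ = 411/4622 ≈ 0.08892, p̂₂ = 136/1870 ≈ 0.07273.
Pooled p̂ = (411+136)/(4622+1870) = 547/6492 = 0.08426.
SE = √(0.0771582 × 0.000751116) = 0.00761.
z = (0.08892 − 0.07273)/0.00761 = 0.01619/0.00761 = 2.127.
p-value = P(Z < 2.127) ≈ 0.9833; since p > α = 0.05, fail to reject H₀.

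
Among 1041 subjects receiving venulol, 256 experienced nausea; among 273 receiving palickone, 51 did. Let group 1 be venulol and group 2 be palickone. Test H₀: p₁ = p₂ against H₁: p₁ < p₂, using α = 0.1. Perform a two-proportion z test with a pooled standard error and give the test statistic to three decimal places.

z = 2.054

p̂₁ = 256/1041 = 0.245917, p̂₂ = 51/273 = 0.186813.
Pooled p̂ = (256+51)/(1041+273) = 307/1314 = 0.233638.
SE = √(p̂(1−p̂)(1/n₁+1/n₂)) = √(0.233638·0.766362·0.00462362) = √(0.000827864) = 0.028773.
z = (0.245917 − 0.186813)/0.028773 = 0.059104/0.028773 = 2.054.
p-value = P(Z < 2.054) ≈ 0.9800; since p > α = 0.1, fail to reject H₀.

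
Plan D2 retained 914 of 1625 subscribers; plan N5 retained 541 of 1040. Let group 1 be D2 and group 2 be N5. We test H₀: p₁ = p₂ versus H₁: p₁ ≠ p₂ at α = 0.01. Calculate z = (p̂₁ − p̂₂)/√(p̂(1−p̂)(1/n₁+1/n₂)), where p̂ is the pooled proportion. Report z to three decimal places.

p̂₁ = 914/1625 = 0.56246, p̂₂ = 541/1040 = 0.52019.
Pooled p̂ = (914+541)/(1625+1040) = 1455/2665 = 0.54597.
SE = √(p̂(1−p̂)(1/n₁+1/n₂)) = √(0.54597·0.45403·0.00157692) = √(0.000390899) = 0.01977.
z = (0.56246 − 0.52019)/0.01977 = 0.04227/0.01977 = 2.138.
Two-sided p-value ≈ 2·Φ(−2.138) = 0.0325. With α = 0.01, fail to reject H₀.

z = 2.138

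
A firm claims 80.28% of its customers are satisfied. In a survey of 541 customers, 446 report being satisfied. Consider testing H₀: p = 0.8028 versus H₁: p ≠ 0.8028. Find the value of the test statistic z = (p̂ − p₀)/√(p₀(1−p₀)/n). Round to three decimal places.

z = 1.263

p̂ = 446/541 ≈ 0.824399.
Under H₀, SE = √(0.8028·0.1972/541) = √(0.000292629) = 0.017106.
z = (0.824399 − 0.8028)/0.017106 = 0.021599/0.017106 = 1.263.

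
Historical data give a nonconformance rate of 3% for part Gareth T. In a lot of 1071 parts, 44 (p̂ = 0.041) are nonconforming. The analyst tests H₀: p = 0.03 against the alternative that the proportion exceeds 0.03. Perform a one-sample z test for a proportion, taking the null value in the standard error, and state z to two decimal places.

z = 2.13

p̂ = 44/1071 = 0.0411.
Standard error under H₀: √(0.03×0.97/1071) = 0.0052.
z = (0.0411 − 0.03)/0.0052 = 0.0111/0.0052 = 2.13.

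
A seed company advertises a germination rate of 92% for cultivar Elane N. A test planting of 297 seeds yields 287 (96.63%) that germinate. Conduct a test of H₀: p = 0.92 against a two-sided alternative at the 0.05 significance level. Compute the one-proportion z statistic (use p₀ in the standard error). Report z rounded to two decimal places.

p̂ = 287/297 ≈ 0.96633.
Standard error under H₀: √(0.92×0.08/297) = 0.01574.
z = (0.96633 − 0.92)/0.01574 = 0.04633/0.01574 = 2.94.
Two-sided p-value ≈ 2·Φ(−2.943) = 0.0032. With α = 0.05, reject H₀.

z = 2.94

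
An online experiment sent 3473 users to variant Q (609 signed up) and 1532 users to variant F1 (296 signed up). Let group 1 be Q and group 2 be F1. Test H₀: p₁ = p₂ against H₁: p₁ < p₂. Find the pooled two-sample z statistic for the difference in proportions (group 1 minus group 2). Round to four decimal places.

p̂₁ = 609/3473 ≈ 0.175353, p̂₂ = 296/1532 ≈ 0.193211.
Pooled p̂ = (609+296)/(3473+1532) = 905/5005 = 0.180819.
SE = √(0.148124 × 0.000940677) = 0.011804.
z = (0.175353 − 0.193211)/0.011804 = -0.017858/0.011804 = -1.5129.

z = -1.5129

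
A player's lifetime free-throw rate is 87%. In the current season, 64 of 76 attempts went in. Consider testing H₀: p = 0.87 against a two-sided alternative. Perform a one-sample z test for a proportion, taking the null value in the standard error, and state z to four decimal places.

p̂ = 64/76 ≈ 0.842105.
SE = √(p₀(1−p₀)/n) = √(0.1131/76) = 0.038577.
z = (0.842105 − 0.87)/0.038577 = -0.027895/0.038577 = -0.7231.

z = -0.7231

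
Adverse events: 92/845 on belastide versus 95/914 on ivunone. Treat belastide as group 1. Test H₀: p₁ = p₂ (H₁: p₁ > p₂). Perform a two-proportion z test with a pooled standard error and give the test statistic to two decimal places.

z = 0.34

p̂₁ = 92/845 ≈ 0.1089, p̂₂ = 95/914 ≈ 0.1039.
Pooled p̂ = (92+95)/(845+914) = 187/1759 = 0.1063.
SE = √(p̂(1−p̂)(1/n₁+1/n₂)) = √(0.1063·0.8937·0.00227752) = √(0.000216384) = 0.0147.
z = (0.1089 − 0.1039)/0.0147 = 0.0050/0.0147 = 0.34.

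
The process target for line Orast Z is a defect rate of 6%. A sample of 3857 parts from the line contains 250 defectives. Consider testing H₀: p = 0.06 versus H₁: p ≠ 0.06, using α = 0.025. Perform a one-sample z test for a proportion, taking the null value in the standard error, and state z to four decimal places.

p̂ = 250/3857 = 0.064817.
SE = √(p₀(1−p₀)/n) = √(0.0564/3857) = 0.003824.
z = (0.064817 − 0.06)/0.003824 = 0.004817/0.003824 = 1.2597.
p-value = 2·P(Z > 1.260) ≈ 0.2078, so at α = 0.025 we fail to reject H₀.

z = 1.2597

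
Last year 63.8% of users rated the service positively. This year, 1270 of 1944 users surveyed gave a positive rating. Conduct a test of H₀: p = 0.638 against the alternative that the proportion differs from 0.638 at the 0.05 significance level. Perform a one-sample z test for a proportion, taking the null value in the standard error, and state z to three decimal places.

z = 1.403

p̂ = 1270/1944 ≈ 0.65329.
SE = √(p₀(1−p₀)/n) = √(0.23096/1944) = 0.01090.
z = (0.65329 − 0.638)/0.01090 = 0.01529/0.01090 = 1.403.
p-value = 2·P(Z > 1.403) ≈ 0.1606, so at α = 0.05 we fail to reject H₀.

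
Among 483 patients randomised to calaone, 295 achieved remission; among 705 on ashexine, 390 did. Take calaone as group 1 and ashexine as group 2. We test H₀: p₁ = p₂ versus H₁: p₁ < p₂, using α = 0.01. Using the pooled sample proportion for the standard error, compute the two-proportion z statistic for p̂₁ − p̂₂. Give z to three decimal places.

z = 1.973

p̂₁ = 295/483 ≈ 0.61077, p̂₂ = 390/705 ≈ 0.55319.
Pooled p̂ = (295+390)/(483+705) = 685/1188 = 0.57660.
SE = √(p̂(1−p̂)(1/n₁+1/n₂)) = √(0.57660·0.42340·0.00348883) = √(0.000851738) = 0.02918.
z = (0.61077 − 0.55319)/0.02918 = 0.05758/0.02918 = 1.973.
p-value = P(Z < 1.973) ≈ 0.9757; since p > α = 0.01, fail to reject H₀.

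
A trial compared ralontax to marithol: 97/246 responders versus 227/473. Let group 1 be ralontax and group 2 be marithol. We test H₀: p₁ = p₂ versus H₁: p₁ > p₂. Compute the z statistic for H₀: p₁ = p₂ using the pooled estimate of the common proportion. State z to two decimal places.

p̂₁ = 97/246 = 0.3943, p̂₂ = 227/473 = 0.4799.
Pooled p̂ = (97+227)/(246+473) = 324/719 = 0.4506.
SE = √(p̂(1−p̂)(1/n₁+1/n₂)) = √(0.4506·0.5494·0.00617921) = √(0.00152974) = 0.0391.
z = (0.3943 − 0.4799)/0.0391 = -0.0856/0.0391 = -2.19.

z = -2.19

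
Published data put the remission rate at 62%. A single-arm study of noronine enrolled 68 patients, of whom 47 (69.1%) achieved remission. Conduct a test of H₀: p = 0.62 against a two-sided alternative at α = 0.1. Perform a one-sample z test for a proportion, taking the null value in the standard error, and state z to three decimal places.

z = 1.209

p̂ = 47/68 ≈ 0.69118.
SE = √(p₀(1−p₀)/n) = √(0.2356/68) = 0.05886.
z = (0.69118 − 0.62)/0.05886 = 0.07118/0.05886 = 1.209.
Two-sided p-value ≈ 2·Φ(−1.209) = 0.2266; since p > α = 0.1, fail to reject H₀.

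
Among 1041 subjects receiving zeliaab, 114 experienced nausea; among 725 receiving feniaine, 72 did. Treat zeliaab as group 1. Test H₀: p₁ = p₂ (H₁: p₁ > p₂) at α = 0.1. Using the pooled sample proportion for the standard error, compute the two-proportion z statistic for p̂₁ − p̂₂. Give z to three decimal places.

p̂₁ = 114/1041 = 0.10951, p̂₂ = 72/725 = 0.09931.
Pooled p̂ = (114+72)/(1041+725) = 186/1766 = 0.10532.
SE = √(0.0942299 × 0.00233993) = 0.01485.
z = (0.10951 − 0.09931)/0.01485 = 0.01020/0.01485 = 0.687.
p-value = P(Z > 0.687) ≈ 0.2461, so at α = 0.1 we fail to reject H₀.

z = 0.687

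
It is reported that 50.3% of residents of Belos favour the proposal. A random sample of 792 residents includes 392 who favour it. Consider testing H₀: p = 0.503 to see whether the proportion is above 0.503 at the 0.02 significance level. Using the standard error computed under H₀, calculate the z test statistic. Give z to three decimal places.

p̂ = 392/792 = 0.49495.
Standard error under H₀: √(0.503×0.497/792) = 0.01777.
z = (0.49495 − 0.503)/0.01777 = -0.00805/0.01777 = -0.453.
p-value = P(Z > -0.453) ≈ 0.6748; since p > α = 0.02, fail to reject H₀.

z = -0.453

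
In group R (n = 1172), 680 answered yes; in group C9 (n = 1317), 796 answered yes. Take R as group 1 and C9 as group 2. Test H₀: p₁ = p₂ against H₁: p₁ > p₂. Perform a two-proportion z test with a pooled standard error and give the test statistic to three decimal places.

p̂₁ = 680/1172 ≈ 0.58020, p̂₂ = 796/1317 ≈ 0.60440.
Pooled p̂ = (680+796)/(1172+1317) = 1476/2489 = 0.59301.
SE = √(p̂(1−p̂)(1/n₁+1/n₂)) = √(0.59301·0.40699·0.00161254) = √(0.000389186) = 0.01973.
z = (0.58020 − 0.60440)/0.01973 = -0.02420/0.01973 = -1.227.
p-value = P(Z > -1.227) ≈ 0.8900.

z = -1.227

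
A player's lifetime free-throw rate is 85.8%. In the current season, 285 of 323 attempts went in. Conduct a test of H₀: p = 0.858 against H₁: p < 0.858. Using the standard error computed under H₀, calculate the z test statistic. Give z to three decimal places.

p̂ = 285/323 = 0.88235.
Under H₀, SE = √(0.858·0.142/323) = √(0.000377201) = 0.01942.
z = (0.88235 − 0.858)/0.01942 = 0.02435/0.01942 = 1.254.
p-value = P(Z < 1.254) ≈ 0.8951.

z = 1.254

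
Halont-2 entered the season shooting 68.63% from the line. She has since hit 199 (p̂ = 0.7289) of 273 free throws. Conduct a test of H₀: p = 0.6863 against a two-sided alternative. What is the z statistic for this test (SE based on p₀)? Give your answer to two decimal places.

p̂ = 199/273 ≈ 0.7289.
Standard error under H₀: √(0.6863×0.3137/273) = 0.0281.
z = (0.7289 − 0.6863)/0.0281 = 0.0426/0.0281 = 1.52.

z = 1.52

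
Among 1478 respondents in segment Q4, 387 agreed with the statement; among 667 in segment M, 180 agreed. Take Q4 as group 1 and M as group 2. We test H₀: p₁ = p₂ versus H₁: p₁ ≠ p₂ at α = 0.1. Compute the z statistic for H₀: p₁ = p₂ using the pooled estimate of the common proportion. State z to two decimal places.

z = -0.39

p̂₁ = 387/1478 = 0.2618, p̂₂ = 180/667 = 0.2699.
Pooled p̂ = (387+180)/(1478+667) = 567/2145 = 0.2643.
SE = √(p̂(1−p̂)(1/n₁+1/n₂)) = √(0.2643·0.7357·0.00217584) = √(0.000423119) = 0.0206.
z = (0.2618 − 0.2699)/0.0206 = -0.0081/0.0206 = -0.39.
p-value = 2·P(Z > 0.390) ≈ 0.6964; since p > α = 0.1, fail to reject H₀.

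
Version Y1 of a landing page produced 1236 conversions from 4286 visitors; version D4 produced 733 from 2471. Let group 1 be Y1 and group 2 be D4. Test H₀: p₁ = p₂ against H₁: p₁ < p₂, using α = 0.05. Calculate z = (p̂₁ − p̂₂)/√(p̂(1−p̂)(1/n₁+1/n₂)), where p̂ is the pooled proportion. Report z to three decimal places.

p̂₁ = 1236/4286 ≈ 0.28838, p̂₂ = 733/2471 ≈ 0.29664.
Pooled p̂ = (1236+733)/(4286+2471) = 1969/6757 = 0.29140.
SE = √(p̂(1−p̂)(1/n₁+1/n₂)) = √(0.29140·0.70860·0.000638012) = √(0.000131741) = 0.01148.
z = (0.28838 − 0.29664)/0.01148 = -0.00826/0.01148 = -0.720.
p-value = P(Z < -0.720) ≈ 0.2359, so at α = 0.05 we fail to reject H₀.

z = -0.720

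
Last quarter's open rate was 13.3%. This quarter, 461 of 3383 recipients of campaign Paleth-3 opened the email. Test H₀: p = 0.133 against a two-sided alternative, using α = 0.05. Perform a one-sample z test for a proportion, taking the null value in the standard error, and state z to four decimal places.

z = 0.5600

p̂ = 461/3383 = 0.1362696.
Under H₀, SE = √(0.133·0.867/3383) = √(3.40854e-05) = 0.0058383.
z = (0.1362696 − 0.133)/0.0058383 = 0.0032696/0.0058383 = 0.5600.
p-value = 2·P(Z > 0.560) ≈ 0.5755; since p > α = 0.05, fail to reject H₀.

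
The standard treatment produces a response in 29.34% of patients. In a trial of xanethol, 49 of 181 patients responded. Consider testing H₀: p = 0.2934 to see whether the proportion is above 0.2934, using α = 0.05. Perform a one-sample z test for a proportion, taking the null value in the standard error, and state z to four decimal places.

z = -0.6702

p̂ = 49/181 ≈ 0.270718.
Standard error under H₀: √(0.2934×0.7066/181) = 0.033844.
z = (0.270718 − 0.2934)/0.033844 = -0.022682/0.033844 = -0.6702.
p-value = P(Z > -0.670) ≈ 0.7486, so at α = 0.05 we fail to reject H₀.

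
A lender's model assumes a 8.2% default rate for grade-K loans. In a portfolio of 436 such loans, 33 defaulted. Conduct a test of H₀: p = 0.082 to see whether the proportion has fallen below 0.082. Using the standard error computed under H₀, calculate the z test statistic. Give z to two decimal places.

p̂ = 33/436 ≈ 0.0757.
Under H₀, SE = √(0.082·0.918/436) = √(0.000172651) = 0.0131.
z = (0.0757 − 0.082)/0.0131 = -0.0063/0.0131 = -0.48.

z = -0.48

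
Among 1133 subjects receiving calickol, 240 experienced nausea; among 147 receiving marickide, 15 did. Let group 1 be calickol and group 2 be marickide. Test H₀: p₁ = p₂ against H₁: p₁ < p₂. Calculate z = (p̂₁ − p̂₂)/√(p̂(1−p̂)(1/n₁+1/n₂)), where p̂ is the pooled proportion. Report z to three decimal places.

z = 3.135

p̂₁ = 240/1133 = 0.211827, p̂₂ = 15/147 = 0.102041.
Pooled p̂ = (240+15)/(1133+147) = 255/1280 = 0.199219.
SE = √(0.159531 × 0.00768533) = 0.035015.
z = (0.211827 − 0.102041)/0.035015 = 0.109786/0.035015 = 3.135.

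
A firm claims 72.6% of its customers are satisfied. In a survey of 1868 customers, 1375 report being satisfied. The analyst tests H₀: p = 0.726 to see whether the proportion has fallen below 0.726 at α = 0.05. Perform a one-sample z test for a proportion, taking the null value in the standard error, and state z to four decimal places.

z = 0.9769

p̂ = 1375/1868 ≈ 0.736081.
Standard error under H₀: √(0.726×0.274/1868) = 0.010319.
z = (0.736081 − 0.726)/0.010319 = 0.010081/0.010319 = 0.9769.
p-value = P(Z < 0.977) ≈ 0.8357, so at α = 0.05 we fail to reject H₀.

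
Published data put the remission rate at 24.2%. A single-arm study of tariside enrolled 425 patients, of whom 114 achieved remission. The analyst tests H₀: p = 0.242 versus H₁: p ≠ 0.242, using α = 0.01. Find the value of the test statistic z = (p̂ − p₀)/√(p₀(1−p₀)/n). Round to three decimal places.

z = 1.263

p̂ = 114/425 ≈ 0.26824.
SE = √(p₀(1−p₀)/n) = √(0.18344/425) = 0.02078.
z = (0.26824 − 0.242)/0.02078 = 0.02624/0.02078 = 1.263.
Two-sided p-value ≈ 2·Φ(−1.263) = 0.2067, so at α = 0.01 we fail to reject H₀.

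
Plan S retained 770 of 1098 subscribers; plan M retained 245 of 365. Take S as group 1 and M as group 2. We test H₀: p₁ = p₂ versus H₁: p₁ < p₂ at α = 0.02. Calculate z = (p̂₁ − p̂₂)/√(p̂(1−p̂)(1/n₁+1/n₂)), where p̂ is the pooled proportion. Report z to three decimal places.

z = 1.079

p̂₁ = 770/1098 ≈ 0.70128, p̂₂ = 245/365 ≈ 0.67123.
Pooled p̂ = (770+245)/(1098+365) = 1015/1463 = 0.69378.
SE = √(0.212449 × 0.00365047) = 0.02785.
z = (0.70128 − 0.67123)/0.02785 = 0.03005/0.02785 = 1.079.
p-value = P(Z < 1.079) ≈ 0.8597; since p > α = 0.02, fail to reject H₀.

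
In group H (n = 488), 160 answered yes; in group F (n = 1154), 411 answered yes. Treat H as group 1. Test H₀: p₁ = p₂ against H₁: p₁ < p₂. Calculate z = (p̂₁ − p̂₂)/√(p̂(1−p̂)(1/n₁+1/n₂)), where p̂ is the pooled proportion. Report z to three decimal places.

z = -1.100

p̂₁ = 160/488 ≈ 0.32787, p̂₂ = 411/1154 ≈ 0.35615.
Pooled p̂ = (160+411)/(488+1154) = 571/1642 = 0.34775.
SE = √(0.226819 × 0.00291573) = 0.02572.
z = (0.32787 − 0.35615)/0.02572 = -0.02828/0.02572 = -1.100.
p-value = P(Z < -1.100) ≈ 0.1357.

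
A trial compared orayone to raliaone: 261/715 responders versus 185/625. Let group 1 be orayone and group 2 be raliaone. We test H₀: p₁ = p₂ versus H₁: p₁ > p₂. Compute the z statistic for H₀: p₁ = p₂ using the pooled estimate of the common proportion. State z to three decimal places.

z = 2.675

p̂₁ = 261/715 ≈ 0.365035, p̂₂ = 185/625 ≈ 0.296000.
Pooled p̂ = (261+185)/(715+625) = 446/1340 = 0.332836.
SE = √(0.222056 × 0.0029986) = 0.025804.
z = (0.365035 − 0.296000)/0.025804 = 0.069035/0.025804 = 2.675.
p-value = P(Z > 2.675) ≈ 0.0037.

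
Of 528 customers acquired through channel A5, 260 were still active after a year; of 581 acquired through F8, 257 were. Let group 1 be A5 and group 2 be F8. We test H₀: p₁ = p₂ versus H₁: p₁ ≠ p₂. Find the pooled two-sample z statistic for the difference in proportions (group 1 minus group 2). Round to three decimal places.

p̂₁ = 260/528 ≈ 0.49242, p̂₂ = 257/581 ≈ 0.44234.
Pooled p̂ = (260+257)/(528+581) = 517/1109 = 0.46619.
SE = √(0.248857 × 0.00361511) = 0.02999.
z = (0.49242 − 0.44234)/0.02999 = 0.05008/0.02999 = 1.670.
Two-sided p-value ≈ 2·Φ(−1.670) = 0.0950.

z = 1.670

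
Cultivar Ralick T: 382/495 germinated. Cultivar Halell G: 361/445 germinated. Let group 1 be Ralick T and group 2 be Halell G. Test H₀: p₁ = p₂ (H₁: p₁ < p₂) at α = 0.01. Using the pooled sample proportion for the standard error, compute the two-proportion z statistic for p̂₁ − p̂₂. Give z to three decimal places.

z = -1.486

p̂₁ = 382/495 ≈ 0.77172, p̂₂ = 361/445 ≈ 0.81124.
Pooled p̂ = (382+361)/(495+445) = 743/940 = 0.79043.
SE = √(p̂(1−p̂)(1/n₁+1/n₂)) = √(0.79043·0.20957·0.00426739) = √(0.000706907) = 0.02659.
z = (0.77172 − 0.81124)/0.02659 = -0.03952/0.02659 = -1.486.
p-value = P(Z < -1.486) ≈ 0.0686, so at α = 0.01 we fail to reject H₀.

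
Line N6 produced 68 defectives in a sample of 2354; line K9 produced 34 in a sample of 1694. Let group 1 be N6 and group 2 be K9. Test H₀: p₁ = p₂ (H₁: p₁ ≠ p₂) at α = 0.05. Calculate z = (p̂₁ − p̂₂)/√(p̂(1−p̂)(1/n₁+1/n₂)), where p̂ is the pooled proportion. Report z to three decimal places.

z = 1.766

p̂₁ = 68/2354 = 0.028887, p̂₂ = 34/1694 = 0.020071.
Pooled p̂ = (68+34)/(2354+1694) = 102/4048 = 0.025198.
SE = √(0.0245627 × 0.00101513) = 0.004993.
z = (0.028887 − 0.020071)/0.004993 = 0.008816/0.004993 = 1.766.
Two-sided p-value ≈ 2·Φ(−1.766) = 0.0775. With α = 0.05, fail to reject H₀.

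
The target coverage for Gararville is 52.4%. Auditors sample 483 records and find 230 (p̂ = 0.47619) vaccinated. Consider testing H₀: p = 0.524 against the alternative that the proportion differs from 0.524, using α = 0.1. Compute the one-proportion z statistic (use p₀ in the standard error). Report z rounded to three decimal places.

p̂ = 230/483 ≈ 0.47619.
Standard error under H₀: √(0.524×0.476/483) = 0.02272.
z = (0.47619 − 0.524)/0.02272 = -0.04781/0.02272 = -2.104.
Two-sided p-value ≈ 2·Φ(−2.104) = 0.0354, so at α = 0.1 we reject H₀.

z = -2.104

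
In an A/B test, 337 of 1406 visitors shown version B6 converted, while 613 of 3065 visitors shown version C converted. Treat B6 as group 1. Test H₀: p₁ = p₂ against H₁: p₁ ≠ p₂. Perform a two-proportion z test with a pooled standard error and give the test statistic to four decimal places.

z = 3.0121

p̂₁ = 337/1406 = 0.239687, p̂₂ = 613/3065 = 0.200000.
Pooled p̂ = (337+613)/(1406+3065) = 950/4471 = 0.212480.
SE = √(p̂(1−p̂)(1/n₁+1/n₂)) = √(0.212480·0.787520·0.0010375) = √(0.000173608) = 0.013176.
z = (0.239687 − 0.200000)/0.013176 = 0.039687/0.013176 = 3.0121.
Two-sided p-value ≈ 2·Φ(−3.012) = 0.0026.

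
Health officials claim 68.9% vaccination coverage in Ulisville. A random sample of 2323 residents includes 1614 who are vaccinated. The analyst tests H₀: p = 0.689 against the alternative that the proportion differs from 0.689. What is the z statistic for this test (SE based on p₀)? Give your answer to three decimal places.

z = 0.603

p̂ = 1614/2323 ≈ 0.69479.
Standard error under H₀: √(0.689×0.311/2323) = 0.00960.
z = (0.69479 − 0.689)/0.00960 = 0.00579/0.00960 = 0.603.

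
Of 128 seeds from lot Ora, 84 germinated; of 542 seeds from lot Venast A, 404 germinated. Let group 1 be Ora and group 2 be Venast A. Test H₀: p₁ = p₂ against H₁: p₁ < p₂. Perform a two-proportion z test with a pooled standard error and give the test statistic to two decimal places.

p̂₁ = 84/128 = 0.6562, p̂₂ = 404/542 = 0.7454.
Pooled p̂ = (84+404)/(128+542) = 488/670 = 0.7284.
SE = √(p̂(1−p̂)(1/n₁+1/n₂)) = √(0.7284·0.2716·0.00965752) = √(0.00191076) = 0.0437.
z = (0.6562 − 0.7454)/0.0437 = -0.0892/0.0437 = -2.04.
p-value = P(Z < -2.039) ≈ 0.0207.

z = -2.04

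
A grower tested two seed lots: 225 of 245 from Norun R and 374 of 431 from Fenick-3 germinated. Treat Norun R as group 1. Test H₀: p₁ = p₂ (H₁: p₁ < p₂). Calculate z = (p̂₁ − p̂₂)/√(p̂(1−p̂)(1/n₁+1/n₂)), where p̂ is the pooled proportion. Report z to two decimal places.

z = 1.99

p̂₁ = 225/245 = 0.91837, p̂₂ = 374/431 = 0.86775.
Pooled p̂ = (225+374)/(245+431) = 599/676 = 0.88609.
SE = √(0.100931 × 0.00640182) = 0.02542.
z = (0.91837 − 0.86775)/0.02542 = 0.05062/0.02542 = 1.99.
p-value = P(Z < 1.991) ≈ 0.9768.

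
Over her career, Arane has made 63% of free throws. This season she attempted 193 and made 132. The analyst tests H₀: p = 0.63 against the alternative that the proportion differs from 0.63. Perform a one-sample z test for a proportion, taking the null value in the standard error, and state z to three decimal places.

p̂ = 132/193 ≈ 0.68394.
Under H₀, SE = √(0.63·0.37/193) = √(0.00120777) = 0.03475.
z = (0.68394 − 0.63)/0.03475 = 0.05394/0.03475 = 1.552.

z = 1.552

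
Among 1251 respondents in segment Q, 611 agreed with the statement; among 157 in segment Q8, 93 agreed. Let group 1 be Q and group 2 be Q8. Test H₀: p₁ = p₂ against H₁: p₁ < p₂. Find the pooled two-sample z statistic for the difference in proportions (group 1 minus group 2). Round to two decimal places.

p̂₁ = 611/1251 = 0.4884, p̂₂ = 93/157 = 0.5924.
Pooled p̂ = (611+93)/(1251+157) = 704/1408 = 0.5000.
SE = √(p̂(1−p̂)(1/n₁+1/n₂)) = √(0.5000·0.5000·0.00716879) = √(0.0017922) = 0.0423.
z = (0.4884 − 0.5924)/0.0423 = -0.1040/0.0423 = -2.46.

z = -2.46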